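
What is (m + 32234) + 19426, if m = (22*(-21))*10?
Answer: 47040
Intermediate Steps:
m = -4620 (m = -462*10 = -4620)
(m + 32234) + 19426 = (-4620 + 32234) + 19426 = 27614 + 19426 = 47040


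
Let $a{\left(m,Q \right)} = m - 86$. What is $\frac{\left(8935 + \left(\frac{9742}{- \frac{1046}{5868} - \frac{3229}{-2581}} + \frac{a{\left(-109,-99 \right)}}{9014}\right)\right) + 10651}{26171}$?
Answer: $\frac{2099268062265959}{1916500846680062} \approx 1.0954$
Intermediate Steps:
$a{\left(m,Q \right)} = -86 + m$
$\frac{\left(8935 + \left(\frac{9742}{- \frac{1046}{5868} - \frac{3229}{-2581}} + \frac{a{\left(-109,-99 \right)}}{9014}\right)\right) + 10651}{26171} = \frac{\left(8935 + \left(\frac{9742}{- \frac{1046}{5868} - \frac{3229}{-2581}} + \frac{-86 - 109}{9014}\right)\right) + 10651}{26171} = \left(\left(8935 + \left(\frac{9742}{\left(-1046\right) \frac{1}{5868} - - \frac{3229}{2581}} - \frac{195}{9014}\right)\right) + 10651\right) \frac{1}{26171} = \left(\left(8935 - \left(\frac{195}{9014} - \frac{9742}{- \frac{523}{2934} + \frac{3229}{2581}}\right)\right) + 10651\right) \frac{1}{26171} = \left(\left(8935 - \left(\frac{195}{9014} - \frac{9742}{\frac{8124023}{7572654}}\right)\right) + 10651\right) \frac{1}{26171} = \left(\left(8935 + \left(9742 \cdot \frac{7572654}{8124023} - \frac{195}{9014}\right)\right) + 10651\right) \frac{1}{26171} = \left(\left(8935 + \left(\frac{73772795268}{8124023} - \frac{195}{9014}\right)\right) + 10651\right) \frac{1}{26171} = \left(\left(8935 + \frac{664986392361267}{73229943322}\right) + 10651\right) \frac{1}{26171} = \left(\frac{1319295935943337}{73229943322} + 10651\right) \frac{1}{26171} = \frac{2099268062265959}{73229943322} \cdot \frac{1}{26171} = \frac{2099268062265959}{1916500846680062}$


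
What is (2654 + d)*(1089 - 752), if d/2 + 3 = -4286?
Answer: -1996388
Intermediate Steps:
d = -8578 (d = -6 + 2*(-4286) = -6 - 8572 = -8578)
(2654 + d)*(1089 - 752) = (2654 - 8578)*(1089 - 752) = -5924*337 = -1996388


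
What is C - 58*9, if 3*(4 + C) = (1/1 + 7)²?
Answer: -1514/3 ≈ -504.67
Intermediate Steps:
C = 52/3 (C = -4 + (1/1 + 7)²/3 = -4 + (1*1 + 7)²/3 = -4 + (1 + 7)²/3 = -4 + (⅓)*8² = -4 + (⅓)*64 = -4 + 64/3 = 52/3 ≈ 17.333)
C - 58*9 = 52/3 - 58*9 = 52/3 - 522 = -1514/3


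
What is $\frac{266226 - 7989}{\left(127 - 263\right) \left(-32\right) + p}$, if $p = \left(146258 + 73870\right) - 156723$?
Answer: $\frac{258237}{67757} \approx 3.8112$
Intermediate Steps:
$p = 63405$ ($p = 220128 - 156723 = 63405$)
$\frac{266226 - 7989}{\left(127 - 263\right) \left(-32\right) + p} = \frac{266226 - 7989}{\left(127 - 263\right) \left(-32\right) + 63405} = \frac{258237}{\left(-136\right) \left(-32\right) + 63405} = \frac{258237}{4352 + 63405} = \frac{258237}{67757}$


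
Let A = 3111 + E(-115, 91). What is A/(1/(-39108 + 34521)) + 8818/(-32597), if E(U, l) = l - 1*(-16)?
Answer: -481163217520/32597 ≈ -1.4761e+7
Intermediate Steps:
E(U, l) = 16 + l (E(U, l) = l + 16 = 16 + l)
A = 3218 (A = 3111 + (16 + 91) = 3111 + 107 = 3218)
A/(1/(-39108 + 34521)) + 8818/(-32597) = 3218/(1/(-39108 + 34521)) + 8818/(-32597) = 3218/(1/(-4587)) + 8818*(-1/32597) = 3218/(-1/4587) - 8818/32597 = 3218*(-4587) - 8818/32597 = -14760966 - 8818/32597 = -481163217520/32597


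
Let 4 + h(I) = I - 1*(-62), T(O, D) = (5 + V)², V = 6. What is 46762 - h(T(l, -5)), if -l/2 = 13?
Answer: 46583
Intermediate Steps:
l = -26 (l = -2*13 = -26)
T(O, D) = 121 (T(O, D) = (5 + 6)² = 11² = 121)
h(I) = 58 + I (h(I) = -4 + (I - 1*(-62)) = -4 + (I + 62) = -4 + (62 + I) = 58 + I)
46762 - h(T(l, -5)) = 46762 - (58 + 121) = 46762 - 1*179 = 46762 - 179 = 46583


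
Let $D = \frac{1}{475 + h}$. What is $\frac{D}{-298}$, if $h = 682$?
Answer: $- \frac{1}{344786} \approx -2.9003 \cdot 10^{-6}$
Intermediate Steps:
$D = \frac{1}{1157}$ ($D = \frac{1}{475 + 682} = \frac{1}{1157} \approx 0.0008643$)
$\frac{D}{-298} = \frac{1}{1157 \left(-298\right)} = \frac{1}{1157} \left(- \frac{1}{298}\right) = - \frac{1}{344786}$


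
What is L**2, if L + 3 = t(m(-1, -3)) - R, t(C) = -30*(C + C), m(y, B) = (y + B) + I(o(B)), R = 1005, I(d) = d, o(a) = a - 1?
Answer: 278784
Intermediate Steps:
o(a) = -1 + a
m(y, B) = -1 + y + 2*B (m(y, B) = (y + B) + (-1 + B) = (B + y) + (-1 + B) = -1 + y + 2*B)
t(C) = -60*C
L = -528 (L = -3 + (-60*(-1 - 1 + 2*(-3)) - 1*1005) = -3 + (-60*(-1 - 1 - 6) - 1005) = -3 + (-60*(-8) - 1005) = -3 + (480 - 1005) = -3 - 525 = -528)
L**2 = (-528)**2 = 278784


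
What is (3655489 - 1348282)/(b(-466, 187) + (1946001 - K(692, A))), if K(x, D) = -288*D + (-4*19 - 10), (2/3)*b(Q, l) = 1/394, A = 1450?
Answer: 1818079116/1862585359 ≈ 0.97610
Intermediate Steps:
b(Q, l) = 3/788 (b(Q, l) = (3/2)/394 = (3/2)*(1/394) = 3/788)
K(x, D) = -86 - 288*D (K(x, D) = -288*D + (-76 - 10) = -288*D - 86 = -86 - 288*D)
(3655489 - 1348282)/(b(-466, 187) + (1946001 - K(692, A))) = (3655489 - 1348282)/(3/788 + (1946001 - (-86 - 288*1450))) = 2307207/(3/788 + (1946001 - (-86 - 417600))) = 2307207/(3/788 + (1946001 - 1*(-417686))) = 2307207/(3/788 + (1946001 + 417686)) = 2307207/(3/788 + 2363687) = 2307207/(1862585359/788) = 2307207*(788/1862585359) = 1818079116/1862585359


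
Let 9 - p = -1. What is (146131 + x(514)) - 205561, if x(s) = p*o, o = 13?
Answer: -59300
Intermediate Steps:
p = 10 (p = 9 - 1*(-1) = 9 + 1 = 10)
x(s) = 130 (x(s) = 10*13 = 130)
(146131 + x(514)) - 205561 = (146131 + 130) - 205561 = 146261 - 205561 = -59300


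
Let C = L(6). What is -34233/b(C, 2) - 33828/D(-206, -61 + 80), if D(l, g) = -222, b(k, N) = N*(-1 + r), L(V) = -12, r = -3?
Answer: 1311725/296 ≈ 4431.5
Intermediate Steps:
C = -12
b(k, N) = -4*N (b(k, N) = N*(-1 - 3) = N*(-4) = -4*N)
-34233/b(C, 2) - 33828/D(-206, -61 + 80) = -34233/((-4*2)) - 33828/(-222) = -34233/(-8) - 33828*(-1/222) = -34233*(-⅛) + 5638/37 = 34233/8 + 5638/37 = 1311725/296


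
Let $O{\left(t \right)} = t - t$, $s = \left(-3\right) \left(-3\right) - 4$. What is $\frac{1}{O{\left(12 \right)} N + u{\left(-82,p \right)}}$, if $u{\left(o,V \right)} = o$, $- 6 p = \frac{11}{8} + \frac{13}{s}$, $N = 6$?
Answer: $- \frac{1}{82} \approx -0.012195$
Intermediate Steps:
$s = 5$ ($s = 9 - 4 = 5$)
$O{\left(t \right)} = 0$
$p = - \frac{53}{80}$ ($p = - \frac{\frac{11}{8} + \frac{13}{5}}{6} = \left(- \frac{1}{6}\right) \frac{159}{40} = - \frac{53}{80} \approx -0.6625$)
$\frac{1}{O{\left(12 \right)} N + u{\left(-82,p \right)}} = \frac{1}{0 \cdot 6 - 82} = \frac{1}{0 - 82} = \frac{1}{-82} = - \frac{1}{82}$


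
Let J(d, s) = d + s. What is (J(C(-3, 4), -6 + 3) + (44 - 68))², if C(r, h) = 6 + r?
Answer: 576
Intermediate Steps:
(J(C(-3, 4), -6 + 3) + (44 - 68))² = (((6 - 3) + (-6 + 3)) + (44 - 68))² = ((3 - 3) - 24)² = (0 - 24)² = (-24)² = 576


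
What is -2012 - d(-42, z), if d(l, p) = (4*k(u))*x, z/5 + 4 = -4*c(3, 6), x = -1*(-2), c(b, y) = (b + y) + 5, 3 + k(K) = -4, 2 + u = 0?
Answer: -1956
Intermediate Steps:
u = -2 (u = -2 + 0 = -2)
k(K) = -7 (k(K) = -3 - 4 = -7)
c(b, y) = 5 + b + y
x = 2
z = -300 (z = -20 + 5*(-4*(5 + 3 + 6)) = -20 + 5*(-4*14) = -20 + 5*(-56) = -20 - 280 = -300)
d(l, p) = -56 (d(l, p) = (4*(-7))*2 = -28*2 = -56)
-2012 - d(-42, z) = -2012 - 1*(-56) = -2012 + 56 = -1956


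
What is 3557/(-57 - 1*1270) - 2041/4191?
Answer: -17615794/5561457 ≈ -3.1675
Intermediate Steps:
3557/(-57 - 1*1270) - 2041/4191 = 3557/(-57 - 1270) - 2041*1/4191 = 3557/(-1327) - 2041/4191 = 3557*(-1/1327) - 2041/4191 = -3557/1327 - 2041/4191 = -17615794/5561457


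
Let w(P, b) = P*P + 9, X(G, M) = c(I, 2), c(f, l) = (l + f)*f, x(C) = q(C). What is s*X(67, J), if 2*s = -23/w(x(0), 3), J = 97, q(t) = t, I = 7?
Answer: -161/2 ≈ -80.500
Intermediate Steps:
x(C) = C
c(f, l) = f*(f + l) (c(f, l) = (f + l)*f = f*(f + l))
X(G, M) = 63 (X(G, M) = 7*(7 + 2) = 7*9 = 63)
w(P, b) = 9 + P**2 (w(P, b) = P**2 + 9 = 9 + P**2)
s = -23/18 (s = (-23/(9 + 0**2))/2 = (-23/(9 + 0))/2 = (-23/9)/2 = (-23*1/9)/2 = (1/2)*(-23/9) = -23/18 ≈ -1.2778)
s*X(67, J) = -23/18*63 = -161/2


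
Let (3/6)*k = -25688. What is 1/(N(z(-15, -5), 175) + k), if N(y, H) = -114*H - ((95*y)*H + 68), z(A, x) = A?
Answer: 1/177981 ≈ 5.6186e-6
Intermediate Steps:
k = -51376 (k = 2*(-25688) = -51376)
N(y, H) = -68 - 114*H - 95*H*y (N(y, H) = -114*H - (95*H*y + 68) = -114*H - (68 + 95*H*y) = -114*H + (-68 - 95*H*y) = -68 - 114*H - 95*H*y)
1/(N(z(-15, -5), 175) + k) = 1/((-68 - 114*175 - 95*175*(-15)) - 51376) = 1/((-68 - 19950 + 249375) - 51376) = 1/(229357 - 51376) = 1/177981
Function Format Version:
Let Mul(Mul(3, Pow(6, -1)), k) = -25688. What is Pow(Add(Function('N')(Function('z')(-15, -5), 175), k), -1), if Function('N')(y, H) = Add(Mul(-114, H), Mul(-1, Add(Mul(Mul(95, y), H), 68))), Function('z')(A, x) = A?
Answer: Rational(1, 177981) ≈ 5.6186e-6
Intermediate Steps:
k = -51376 (k = Mul(2, -25688) = -51376)
Function('N')(y, H) = Add(-68, Mul(-114, H), Mul(-95, H, y)) (Function('N')(y, H) = Add(Mul(-114, H), Mul(-1, Add(Mul(95, H, y), 68))) = Add(Mul(-114, H), Mul(-1, Add(68, Mul(95, H, y)))) = Add(Mul(-114, H), Add(-68, Mul(-95, H, y))) = Add(-68, Mul(-114, H), Mul(-95, H, y)))
Pow(Add(Function('N')(Function('z')(-15, -5), 175), k), -1) = Pow(Add(Add(-68, Mul(-114, 175), Mul(-95, 175, -15)), -51376), -1) = Pow(Add(Add(-68, -19950, 249375), -51376), -1) = Pow(Add(229357, -51376), -1) = Pow(177981, -1) = Rational(1, 177981)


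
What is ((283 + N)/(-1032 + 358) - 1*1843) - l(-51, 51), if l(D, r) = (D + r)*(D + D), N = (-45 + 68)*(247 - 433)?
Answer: -1238187/674 ≈ -1837.1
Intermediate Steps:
N = -4278 (N = 23*(-186) = -4278)
l(D, r) = 2*D*(D + r) (l(D, r) = (D + r)*(2*D) = 2*D*(D + r))
((283 + N)/(-1032 + 358) - 1*1843) - l(-51, 51) = ((283 - 4278)/(-1032 + 358) - 1*1843) - 2*(-51)*(-51 + 51) = (-3995/(-674) - 1843) - 2*(-51)*0 = (-3995*(-1/674) - 1843) - 1*0 = (3995/674 - 1843) + 0 = -1238187/674 + 0 = -1238187/674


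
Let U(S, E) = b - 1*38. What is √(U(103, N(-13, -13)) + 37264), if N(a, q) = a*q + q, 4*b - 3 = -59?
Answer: 2*√9303 ≈ 192.90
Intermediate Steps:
b = -14 (b = ¾ + (¼)*(-59) = ¾ - 59/4 = -14)
N(a, q) = q + a*q
U(S, E) = -52 (U(S, E) = -14 - 1*38 = -14 - 38 = -52)
√(U(103, N(-13, -13)) + 37264) = √(-52 + 37264) = √37212 = 2*√9303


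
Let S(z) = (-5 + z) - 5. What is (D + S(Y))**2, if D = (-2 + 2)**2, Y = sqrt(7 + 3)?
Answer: (10 - sqrt(10))**2 ≈ 46.754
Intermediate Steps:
Y = sqrt(10) ≈ 3.1623
D = 0 (D = 0**2 = 0)
S(z) = -10 + z
(D + S(Y))**2 = (0 + (-10 + sqrt(10)))**2 = (-10 + sqrt(10))**2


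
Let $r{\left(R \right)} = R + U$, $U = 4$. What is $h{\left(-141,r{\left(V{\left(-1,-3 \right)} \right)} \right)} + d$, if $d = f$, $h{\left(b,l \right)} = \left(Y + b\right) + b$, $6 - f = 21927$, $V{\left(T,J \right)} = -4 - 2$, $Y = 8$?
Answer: $-22195$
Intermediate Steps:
$V{\left(T,J \right)} = -6$ ($V{\left(T,J \right)} = -4 - 2 = -6$)
$r{\left(R \right)} = 4 + R$ ($r{\left(R \right)} = R + 4 = 4 + R$)
$f = -21921$ ($f = 6 - 21927 = -21921$)
$h{\left(b,l \right)} = 8 + 2 b$ ($h{\left(b,l \right)} = \left(8 + b\right) + b = 8 + 2 b$)
$d = -21921$
$h{\left(-141,r{\left(V{\left(-1,-3 \right)} \right)} \right)} + d = \left(8 + 2 \left(-141\right)\right) - 21921 = \left(8 - 282\right) - 21921 = -274 - 21921 = -22195$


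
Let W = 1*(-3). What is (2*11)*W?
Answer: -66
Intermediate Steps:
W = -3
(2*11)*W = (2*11)*(-3) = 22*(-3) = -66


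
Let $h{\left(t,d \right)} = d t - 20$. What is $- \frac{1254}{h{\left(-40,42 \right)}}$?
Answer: $\frac{627}{850} \approx 0.73765$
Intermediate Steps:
$h{\left(t,d \right)} = -20 + d t$
$- \frac{1254}{h{\left(-40,42 \right)}} = - \frac{1254}{-20 + 42 \left(-40\right)} = - \frac{1254}{-20 - 1680} = - \frac{1254}{-1700} = \left(-1254\right) \left(- \frac{1}{1700}\right) = \frac{627}{850}$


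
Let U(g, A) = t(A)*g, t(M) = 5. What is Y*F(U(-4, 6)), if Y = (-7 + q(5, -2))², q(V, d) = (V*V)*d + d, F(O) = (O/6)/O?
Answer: 3481/6 ≈ 580.17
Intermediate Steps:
U(g, A) = 5*g
F(O) = ⅙ (F(O) = (O*(⅙))/O = (O/6)/O = ⅙)
q(V, d) = d + d*V² (q(V, d) = V²*d + d = d*V² + d = d + d*V²)
Y = 3481 (Y = (-7 - 2*(1 + 5²))² = (-7 - 2*(1 + 25))² = (-7 - 2*26)² = (-7 - 52)² = (-59)² = 3481)
Y*F(U(-4, 6)) = 3481*(⅙) = 3481/6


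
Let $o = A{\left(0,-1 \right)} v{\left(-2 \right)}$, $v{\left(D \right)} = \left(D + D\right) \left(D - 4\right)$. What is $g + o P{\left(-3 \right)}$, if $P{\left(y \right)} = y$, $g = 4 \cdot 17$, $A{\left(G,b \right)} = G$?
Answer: $68$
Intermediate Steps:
$v{\left(D \right)} = 2 D \left(-4 + D\right)$
$g = 68$
$o = 0$ ($o = 0 \cdot 2 \left(-2\right) \left(-4 - 2\right) = 0 \cdot 2 \left(-2\right) \left(-6\right) = 0 \cdot 24 = 0$)
$g + o P{\left(-3 \right)} = 68 + 0 \left(-3\right) = 68 + 0 = 68$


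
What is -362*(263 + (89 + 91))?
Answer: -160366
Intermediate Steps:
-362*(263 + (89 + 91)) = -362*(263 + 180) = -362*443 = -160366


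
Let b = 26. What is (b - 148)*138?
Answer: -16836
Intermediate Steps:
(b - 148)*138 = (26 - 148)*138 = -122*138 = -16836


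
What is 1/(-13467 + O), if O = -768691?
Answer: -1/782158 ≈ -1.2785e-6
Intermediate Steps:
1/(-13467 + O) = 1/(-13467 - 768691) = 1/(-782158) = -1/782158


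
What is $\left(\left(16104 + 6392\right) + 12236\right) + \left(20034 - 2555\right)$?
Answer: $52211$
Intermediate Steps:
$\left(\left(16104 + 6392\right) + 12236\right) + \left(20034 - 2555\right) = \left(22496 + 12236\right) + \left(20034 - 2555\right) = 34732 + 17479 = 52211$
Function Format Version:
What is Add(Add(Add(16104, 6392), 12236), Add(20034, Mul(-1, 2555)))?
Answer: 52211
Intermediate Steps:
Add(Add(Add(16104, 6392), 12236), Add(20034, Mul(-1, 2555))) = Add(Add(22496, 12236), Add(20034, -2555)) = Add(34732, 17479) = 52211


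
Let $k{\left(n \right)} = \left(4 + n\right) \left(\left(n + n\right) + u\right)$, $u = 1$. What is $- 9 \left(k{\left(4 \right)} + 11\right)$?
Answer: $-747$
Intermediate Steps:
$k{\left(n \right)} = \left(1 + 2 n\right) \left(4 + n\right)$ ($k{\left(n \right)} = \left(4 + n\right) \left(\left(n + n\right) + 1\right) = \left(4 + n\right) \left(2 n + 1\right) = \left(4 + n\right) \left(1 + 2 n\right) = \left(1 + 2 n\right) \left(4 + n\right)$)
$- 9 \left(k{\left(4 \right)} + 11\right) = - 9 \left(\left(4 + 2 \cdot 4^{2} + 9 \cdot 4\right) + 11\right) = - 9 \left(\left(4 + 2 \cdot 16 + 36\right) + 11\right) = - 9 \left(\left(4 + 32 + 36\right) + 11\right) = - 9 \left(72 + 11\right) = \left(-9\right) 83 = -747$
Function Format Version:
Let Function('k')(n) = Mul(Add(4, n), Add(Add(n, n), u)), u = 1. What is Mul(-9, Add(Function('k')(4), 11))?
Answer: -747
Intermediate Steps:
Function('k')(n) = Mul(Add(1, Mul(2, n)), Add(4, n)) (Function('k')(n) = Mul(Add(4, n), Add(Add(n, n), 1)) = Mul(Add(4, n), Add(Mul(2, n), 1)) = Mul(Add(4, n), Add(1, Mul(2, n))) = Mul(Add(1, Mul(2, n)), Add(4, n)))
Mul(-9, Add(Function('k')(4), 11)) = Mul(-9, Add(Add(4, Mul(2, Pow(4, 2)), Mul(9, 4)), 11)) = Mul(-9, Add(Add(4, Mul(2, 16), 36), 11)) = Mul(-9, Add(Add(4, 32, 36), 11)) = Mul(-9, Add(72, 11)) = Mul(-9, 83) = -747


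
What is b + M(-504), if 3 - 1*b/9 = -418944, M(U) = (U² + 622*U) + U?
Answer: 3710547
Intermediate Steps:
M(U) = U² + 623*U
b = 3770523 (b = 27 - 9*(-418944) = 27 + 3770496 = 3770523)
b + M(-504) = 3770523 - 504*(623 - 504) = 3770523 - 504*119 = 3770523 - 59976 = 3710547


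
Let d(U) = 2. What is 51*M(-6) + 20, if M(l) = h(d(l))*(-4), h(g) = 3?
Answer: -592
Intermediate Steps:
M(l) = -12 (M(l) = 3*(-4) = -12)
51*M(-6) + 20 = 51*(-12) + 20 = -612 + 20 = -592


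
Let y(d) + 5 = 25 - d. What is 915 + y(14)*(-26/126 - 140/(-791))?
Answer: 2170877/2373 ≈ 914.82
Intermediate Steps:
y(d) = 20 - d (y(d) = -5 + (25 - d) = 20 - d)
915 + y(14)*(-26/126 - 140/(-791)) = 915 + (20 - 1*14)*(-26/126 - 140/(-791)) = 915 + (20 - 14)*(-26*1/126 - 140*(-1/791)) = 915 + 6*(-13/63 + 20/113) = 915 + 6*(-209/7119) = 915 - 418/2373 = 2170877/2373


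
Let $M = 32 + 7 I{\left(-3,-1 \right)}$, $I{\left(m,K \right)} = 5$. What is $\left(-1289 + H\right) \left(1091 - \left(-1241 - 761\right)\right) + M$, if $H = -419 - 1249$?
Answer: $-9145934$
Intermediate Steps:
$H = -1668$ ($H = -419 - 1249 = -1668$)
$M = 67$ ($M = 32 + 7 \cdot 5 = 32 + 35 = 67$)
$\left(-1289 + H\right) \left(1091 - \left(-1241 - 761\right)\right) + M = \left(-1289 - 1668\right) \left(1091 - \left(-1241 - 761\right)\right) + 67 = - 2957 \left(1091 - \left(-1241 - 761\right)\right) + 67 = - 2957 \left(1091 - -2002\right) + 67 = - 2957 \left(1091 + 2002\right) + 67 = \left(-2957\right) 3093 + 67 = -9146001 + 67 = -9145934$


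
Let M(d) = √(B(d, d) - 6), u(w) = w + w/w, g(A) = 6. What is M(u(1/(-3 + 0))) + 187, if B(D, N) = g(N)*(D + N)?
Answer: 187 + √2 ≈ 188.41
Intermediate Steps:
B(D, N) = 6*D + 6*N (B(D, N) = 6*(D + N) = 6*D + 6*N)
u(w) = 1 + w (u(w) = w + 1 = 1 + w)
M(d) = √(-6 + 12*d) (M(d) = √((6*d + 6*d) - 6) = √(12*d - 6) = √(-6 + 12*d))
M(u(1/(-3 + 0))) + 187 = √(-6 + 12*(1 + 1/(-3 + 0))) + 187 = √(-6 + 12*(1 + 1/(-3))) + 187 = √(-6 + 12*(1 - ⅓)) + 187 = √(-6 + 12*(⅔)) + 187 = √(-6 + 8) + 187 = √2 + 187 = 187 + √2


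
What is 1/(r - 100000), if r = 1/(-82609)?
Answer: -82609/8260900001 ≈ -1.0000e-5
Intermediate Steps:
r = -1/82609 ≈ -1.2105e-5
1/(r - 100000) = 1/(-1/82609 - 100000) = 1/(-8260900001/82609) = -82609/8260900001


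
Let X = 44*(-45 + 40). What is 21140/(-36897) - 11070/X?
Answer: 5768557/115962 ≈ 49.745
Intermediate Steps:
X = -220 (X = 44*(-5) = -220)
21140/(-36897) - 11070/X = 21140/(-36897) - 11070/(-220) = 21140*(-1/36897) - 11070*(-1/220) = -3020/5271 + 1107/22 = 5768557/115962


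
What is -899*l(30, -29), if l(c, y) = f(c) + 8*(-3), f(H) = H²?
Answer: -787524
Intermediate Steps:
l(c, y) = -24 + c² (l(c, y) = c² + 8*(-3) = c² - 24 = -24 + c²)
-899*l(30, -29) = -899*(-24 + 30²) = -899*(-24 + 900) = -899*876 = -787524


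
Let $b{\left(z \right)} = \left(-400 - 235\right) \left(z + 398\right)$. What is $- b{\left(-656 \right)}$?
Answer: $-163830$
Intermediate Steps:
$b{\left(z \right)} = -252730 - 635 z$ ($b{\left(z \right)} = - 635 \left(398 + z\right) = -252730 - 635 z$)
$- b{\left(-656 \right)} = - (-252730 - -416560) = - (-252730 + 416560) = \left(-1\right) 163830 = -163830$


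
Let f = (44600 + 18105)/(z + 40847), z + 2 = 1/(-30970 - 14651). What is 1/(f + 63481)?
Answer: 1863389744/118292705003669 ≈ 1.5752e-5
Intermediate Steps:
z = -91243/45621 (z = -2 + 1/(-30970 - 14651) = -2 + 1/(-45621) = -2 - 1/45621 = -91243/45621 ≈ -2.0000)
f = 2860664805/1863389744 (f = (44600 + 18105)/(-91243/45621 + 40847) = 62705/(1863389744/45621) = 62705*(45621/1863389744) = 2860664805/1863389744 ≈ 1.5352)
1/(f + 63481) = 1/(2860664805/1863389744 + 63481) = 1/(118292705003669/1863389744) = 1863389744/118292705003669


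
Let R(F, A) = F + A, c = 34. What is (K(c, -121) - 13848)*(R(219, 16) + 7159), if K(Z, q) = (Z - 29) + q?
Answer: -103249816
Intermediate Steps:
R(F, A) = A + F
K(Z, q) = -29 + Z + q (K(Z, q) = (-29 + Z) + q = -29 + Z + q)
(K(c, -121) - 13848)*(R(219, 16) + 7159) = ((-29 + 34 - 121) - 13848)*((16 + 219) + 7159) = (-116 - 13848)*(235 + 7159) = -13964*7394 = -103249816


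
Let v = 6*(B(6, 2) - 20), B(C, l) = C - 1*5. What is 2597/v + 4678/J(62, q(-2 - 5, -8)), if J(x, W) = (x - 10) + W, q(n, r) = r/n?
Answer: 38430/589 ≈ 65.246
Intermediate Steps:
B(C, l) = -5 + C (B(C, l) = C - 5 = -5 + C)
v = -114 (v = 6*((-5 + 6) - 20) = 6*(1 - 20) = 6*(-19) = -114)
J(x, W) = -10 + W + x (J(x, W) = (-10 + x) + W = -10 + W + x)
2597/v + 4678/J(62, q(-2 - 5, -8)) = 2597/(-114) + 4678/(-10 - 8/(-2 - 5) + 62) = 2597*(-1/114) + 4678/(-10 - 8/(-7) + 62) = -2597/114 + 4678/(-10 - 8*(-⅐) + 62) = -2597/114 + 4678/(-10 + 8/7 + 62) = -2597/114 + 4678/(372/7) = -2597/114 + 4678*(7/372) = -2597/114 + 16373/186 = 38430/589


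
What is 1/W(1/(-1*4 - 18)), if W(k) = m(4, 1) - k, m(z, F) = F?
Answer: 22/23 ≈ 0.95652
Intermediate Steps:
W(k) = 1 - k
1/W(1/(-1*4 - 18)) = 1/(1 - 1/(-1*4 - 18)) = 1/(1 - 1/(-4 - 18)) = 1/(1 - 1/(-22)) = 1/(1 - 1*(-1/22)) = 1/(1 + 1/22) = 1/(23/22) = 22/23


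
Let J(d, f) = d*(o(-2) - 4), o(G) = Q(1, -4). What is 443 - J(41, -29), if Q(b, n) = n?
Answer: 771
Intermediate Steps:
o(G) = -4
J(d, f) = -8*d (J(d, f) = d*(-4 - 4) = d*(-8) = -8*d)
443 - J(41, -29) = 443 - (-8)*41 = 443 - 1*(-328) = 443 + 328 = 771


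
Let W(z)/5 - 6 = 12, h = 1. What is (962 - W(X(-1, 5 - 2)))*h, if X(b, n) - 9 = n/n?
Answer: 872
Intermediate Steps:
X(b, n) = 10 (X(b, n) = 9 + n/n = 9 + 1 = 10)
W(z) = 90 (W(z) = 30 + 5*12 = 30 + 60 = 90)
(962 - W(X(-1, 5 - 2)))*h = (962 - 1*90)*1 = (962 - 90)*1 = 872*1 = 872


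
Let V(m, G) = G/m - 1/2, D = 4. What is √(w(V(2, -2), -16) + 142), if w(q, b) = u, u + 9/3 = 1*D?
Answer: √143 ≈ 11.958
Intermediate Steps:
V(m, G) = -½ + G/m (V(m, G) = G/m - 1*½ = G/m - ½ = -½ + G/m)
u = 1 (u = -3 + 1*4 = -3 + 4 = 1)
w(q, b) = 1
√(w(V(2, -2), -16) + 142) = √(1 + 142) = √143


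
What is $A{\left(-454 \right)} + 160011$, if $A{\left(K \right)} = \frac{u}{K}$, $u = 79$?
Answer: $\frac{72644915}{454} \approx 1.6001 \cdot 10^{5}$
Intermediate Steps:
$A{\left(K \right)} = \frac{79}{K}$
$A{\left(-454 \right)} + 160011 = \frac{79}{-454} + 160011 = 79 \left(- \frac{1}{454}\right) + 160011 = - \frac{79}{454} + 160011 = \frac{72644915}{454}$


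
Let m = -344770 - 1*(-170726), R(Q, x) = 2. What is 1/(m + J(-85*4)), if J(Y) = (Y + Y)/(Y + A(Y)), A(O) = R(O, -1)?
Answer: -169/29413096 ≈ -5.7457e-6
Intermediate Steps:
A(O) = 2
m = -174044 (m = -344770 + 170726 = -174044)
J(Y) = 2*Y/(2 + Y) (J(Y) = (Y + Y)/(Y + 2) = (2*Y)/(2 + Y) = 2*Y/(2 + Y))
1/(m + J(-85*4)) = 1/(-174044 + 2*(-85*4)/(2 - 85*4)) = 1/(-174044 + 2*(-340)/(2 - 340)) = 1/(-174044 + 2*(-340)/(-338)) = 1/(-174044 + 2*(-340)*(-1/338)) = 1/(-174044 + 340/169) = 1/(-29413096/169) = -169/29413096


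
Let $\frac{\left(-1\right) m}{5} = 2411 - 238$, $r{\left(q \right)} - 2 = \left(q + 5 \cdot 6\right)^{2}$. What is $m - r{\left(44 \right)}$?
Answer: $-16343$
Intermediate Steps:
$r{\left(q \right)} = 2 + \left(30 + q\right)^{2}$ ($r{\left(q \right)} = 2 + \left(q + 5 \cdot 6\right)^{2} = 2 + \left(q + 30\right)^{2} = 2 + \left(30 + q\right)^{2}$)
$m = -10865$ ($m = - 5 \left(2411 - 238\right) = \left(-5\right) 2173 = -10865$)
$m - r{\left(44 \right)} = -10865 - \left(2 + \left(30 + 44\right)^{2}\right) = -10865 - \left(2 + 74^{2}\right) = -10865 - \left(2 + 5476\right) = -10865 - 5478 = -16343$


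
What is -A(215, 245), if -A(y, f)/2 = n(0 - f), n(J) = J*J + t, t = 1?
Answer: 120052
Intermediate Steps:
n(J) = 1 + J² (n(J) = J*J + 1 = J² + 1 = 1 + J²)
A(y, f) = -2 - 2*f² (A(y, f) = -2*(1 + (0 - f)²) = -2*(1 + (-f)²) = -2*(1 + f²) = -2 - 2*f²)
-A(215, 245) = -(-2 - 2*245²) = -(-2 - 2*60025) = -(-2 - 120050) = -1*(-120052) = 120052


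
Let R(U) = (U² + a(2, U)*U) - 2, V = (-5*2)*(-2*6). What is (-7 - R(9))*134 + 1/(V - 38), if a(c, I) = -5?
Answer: -450507/82 ≈ -5494.0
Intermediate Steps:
V = 120 (V = -10*(-12) = 120)
R(U) = -2 + U² - 5*U (R(U) = (U² - 5*U) - 2 = -2 + U² - 5*U)
(-7 - R(9))*134 + 1/(V - 38) = (-7 - (-2 + 9² - 5*9))*134 + 1/(120 - 38) = (-7 - (-2 + 81 - 45))*134 + 1/82 = (-7 - 1*34)*134 + 1/82 = (-7 - 34)*134 + 1/82 = -41*134 + 1/82 = -5494 + 1/82 = -450507/82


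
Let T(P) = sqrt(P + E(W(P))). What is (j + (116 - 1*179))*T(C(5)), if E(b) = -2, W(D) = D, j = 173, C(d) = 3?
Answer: 110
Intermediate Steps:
T(P) = sqrt(-2 + P) (T(P) = sqrt(P - 2) = sqrt(-2 + P))
(j + (116 - 1*179))*T(C(5)) = (173 + (116 - 1*179))*sqrt(-2 + 3) = (173 + (116 - 179))*sqrt(1) = (173 - 63)*1 = 110*1 = 110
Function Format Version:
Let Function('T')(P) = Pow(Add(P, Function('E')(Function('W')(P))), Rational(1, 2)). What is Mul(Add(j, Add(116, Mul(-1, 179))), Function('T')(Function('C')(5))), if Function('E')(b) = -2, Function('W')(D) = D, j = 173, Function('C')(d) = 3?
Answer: 110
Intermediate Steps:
Function('T')(P) = Pow(Add(-2, P), Rational(1, 2)) (Function('T')(P) = Pow(Add(P, -2), Rational(1, 2)) = Pow(Add(-2, P), Rational(1, 2)))
Mul(Add(j, Add(116, Mul(-1, 179))), Function('T')(Function('C')(5))) = Mul(Add(173, Add(116, Mul(-1, 179))), Pow(Add(-2, 3), Rational(1, 2))) = Mul(Add(173, Add(116, -179)), Pow(1, Rational(1, 2))) = Mul(Add(173, -63), 1) = Mul(110, 1) = 110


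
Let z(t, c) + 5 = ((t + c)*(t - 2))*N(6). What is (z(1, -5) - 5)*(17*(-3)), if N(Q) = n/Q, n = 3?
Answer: 408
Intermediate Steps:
N(Q) = 3/Q
z(t, c) = -5 + (-2 + t)*(c + t)/2 (z(t, c) = -5 + ((t + c)*(t - 2))*(3/6) = -5 + ((c + t)*(-2 + t))*(3*(⅙)) = -5 + ((-2 + t)*(c + t))*(½) = -5 + (-2 + t)*(c + t)/2)
(z(1, -5) - 5)*(17*(-3)) = ((-5 + (½)*1² - 1*(-5) - 1*1 + (½)*(-5)*1) - 5)*(17*(-3)) = ((-5 + (½)*1 + 5 - 1 - 5/2) - 5)*(-51) = ((-5 + ½ + 5 - 1 - 5/2) - 5)*(-51) = (-3 - 5)*(-51) = -8*(-51) = 408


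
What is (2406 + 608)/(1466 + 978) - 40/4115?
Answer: 1230485/1005706 ≈ 1.2235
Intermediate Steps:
(2406 + 608)/(1466 + 978) - 40/4115 = 3014/2444 - 40*1/4115 = 3014*(1/2444) - 8/823 = 1507/1222 - 8/823 = 1230485/1005706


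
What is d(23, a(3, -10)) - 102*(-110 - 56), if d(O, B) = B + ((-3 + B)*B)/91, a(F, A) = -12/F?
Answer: 220068/13 ≈ 16928.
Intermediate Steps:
d(O, B) = B + B*(-3 + B)/91 (d(O, B) = B + (B*(-3 + B))*(1/91) = B + B*(-3 + B)/91)
d(23, a(3, -10)) - 102*(-110 - 56) = (-12/3)*(88 - 12/3)/91 - 102*(-110 - 56) = (-12*⅓)*(88 - 12*⅓)/91 - 102*(-166) = (1/91)*(-4)*(88 - 4) - 1*(-16932) = (1/91)*(-4)*84 + 16932 = -48/13 + 16932 = 220068/13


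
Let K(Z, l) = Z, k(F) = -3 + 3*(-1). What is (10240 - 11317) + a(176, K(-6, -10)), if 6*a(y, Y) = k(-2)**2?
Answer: -1071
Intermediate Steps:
k(F) = -6 (k(F) = -3 - 3 = -6)
a(y, Y) = 6 (a(y, Y) = (1/6)*(-6)**2 = (1/6)*36 = 6)
(10240 - 11317) + a(176, K(-6, -10)) = (10240 - 11317) + 6 = -1077 + 6 = -1071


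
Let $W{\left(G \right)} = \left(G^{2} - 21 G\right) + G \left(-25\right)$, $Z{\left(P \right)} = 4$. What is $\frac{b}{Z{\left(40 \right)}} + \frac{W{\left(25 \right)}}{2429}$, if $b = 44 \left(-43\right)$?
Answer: $- \frac{164206}{347} \approx -473.22$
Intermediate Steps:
$b = -1892$
$W{\left(G \right)} = G^{2} - 46 G$ ($W{\left(G \right)} = \left(G^{2} - 21 G\right) - 25 G = G^{2} - 46 G$)
$\frac{b}{Z{\left(40 \right)}} + \frac{W{\left(25 \right)}}{2429} = - \frac{1892}{4} + \frac{25 \left(-46 + 25\right)}{2429} = \left(-1892\right) \frac{1}{4} + 25 \left(-21\right) \frac{1}{2429} = -473 - \frac{75}{347} = - \frac{164206}{347}$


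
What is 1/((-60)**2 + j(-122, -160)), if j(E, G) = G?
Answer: 1/3440 ≈ 0.00029070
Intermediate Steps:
1/((-60)**2 + j(-122, -160)) = 1/((-60)**2 - 160) = 1/(3600 - 160) = 1/3440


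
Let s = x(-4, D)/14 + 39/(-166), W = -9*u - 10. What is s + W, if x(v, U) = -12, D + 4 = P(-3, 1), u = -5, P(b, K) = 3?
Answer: 39401/1162 ≈ 33.908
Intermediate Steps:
D = -1 (D = -4 + 3 = -1)
W = 35 (W = -9*(-5) - 10 = 45 - 10 = 35)
s = -1269/1162 (s = -12/14 + 39/(-166) = -12*1/14 + 39*(-1/166) = -6/7 - 39/166 = -1269/1162 ≈ -1.0921)
s + W = -1269/1162 + 35 = 39401/1162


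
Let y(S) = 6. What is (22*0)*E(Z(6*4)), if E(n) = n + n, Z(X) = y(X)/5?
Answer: 0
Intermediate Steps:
Z(X) = 6/5
E(n) = 2*n
(22*0)*E(Z(6*4)) = (22*0)*(2*(6/5)) = 0*(12/5) = 0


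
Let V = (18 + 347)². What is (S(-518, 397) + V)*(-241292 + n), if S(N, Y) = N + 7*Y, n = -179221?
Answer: -56973624318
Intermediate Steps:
V = 133225 (V = 365² = 133225)
(S(-518, 397) + V)*(-241292 + n) = ((-518 + 7*397) + 133225)*(-241292 - 179221) = ((-518 + 2779) + 133225)*(-420513) = (2261 + 133225)*(-420513) = 135486*(-420513) = -56973624318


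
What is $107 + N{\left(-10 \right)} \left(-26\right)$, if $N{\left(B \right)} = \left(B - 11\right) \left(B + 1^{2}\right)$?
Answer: $-4807$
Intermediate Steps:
$N{\left(B \right)} = \left(1 + B\right) \left(-11 + B\right)$ ($N{\left(B \right)} = \left(-11 + B\right) \left(B + 1\right) = \left(-11 + B\right) \left(1 + B\right) = \left(1 + B\right) \left(-11 + B\right)$)
$107 + N{\left(-10 \right)} \left(-26\right) = 107 + \left(-11 + \left(-10\right)^{2} - -100\right) \left(-26\right) = 107 + \left(-11 + 100 + 100\right) \left(-26\right) = 107 + 189 \left(-26\right) = 107 - 4914 = -4807$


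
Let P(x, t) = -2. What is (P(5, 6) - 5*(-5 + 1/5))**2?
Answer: 484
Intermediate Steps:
(P(5, 6) - 5*(-5 + 1/5))**2 = (-2 - 5*(-5 + 1/5))**2 = (-2 - 5*(-24/5))**2 = (-2 + 24)**2 = 22**2 = 484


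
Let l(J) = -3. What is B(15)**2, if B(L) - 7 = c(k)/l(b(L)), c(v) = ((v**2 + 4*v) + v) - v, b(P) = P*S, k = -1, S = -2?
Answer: 64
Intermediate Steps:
b(P) = -2*P (b(P) = P*(-2) = -2*P)
c(v) = v**2 + 4*v (c(v) = (v**2 + 5*v) - v = v**2 + 4*v)
B(L) = 8 (B(L) = 7 - (4 - 1)/(-3) = 7 - 1*3*(-1/3) = 7 - 3*(-1/3) = 7 + 1 = 8)
B(15)**2 = 8**2 = 64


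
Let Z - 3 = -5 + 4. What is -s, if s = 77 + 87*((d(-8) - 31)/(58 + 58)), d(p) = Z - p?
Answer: -245/4 ≈ -61.250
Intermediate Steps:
Z = 2 (Z = 3 + (-5 + 4) = 3 - 1 = 2)
d(p) = 2 - p
s = 245/4 (s = 77 + 87*(((2 - 1*(-8)) - 31)/(58 + 58)) = 77 + 87*(((2 + 8) - 31)/116) = 77 + 87*((10 - 31)*(1/116)) = 77 + 87*(-21*1/116) = 77 + 87*(-21/116) = 77 - 63/4 = 245/4 ≈ 61.250)
-s = -1*245/4 = -245/4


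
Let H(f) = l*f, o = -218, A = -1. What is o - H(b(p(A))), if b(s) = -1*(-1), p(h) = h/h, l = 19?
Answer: -237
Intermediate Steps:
p(h) = 1
b(s) = 1
H(f) = 19*f
o - H(b(p(A))) = -218 - 19 = -237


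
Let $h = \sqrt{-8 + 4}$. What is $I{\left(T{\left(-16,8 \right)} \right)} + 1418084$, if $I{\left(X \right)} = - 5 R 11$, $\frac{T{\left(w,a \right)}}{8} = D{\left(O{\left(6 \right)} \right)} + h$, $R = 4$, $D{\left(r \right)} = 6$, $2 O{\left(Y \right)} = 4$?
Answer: $1417864$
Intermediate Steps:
$O{\left(Y \right)} = 2$ ($O{\left(Y \right)} = \frac{1}{2} \cdot 4 = 2$)
$h = 2 i$ ($h = \sqrt{-4} = 2 i \approx 2.0 i$)
$T{\left(w,a \right)} = 48 + 16 i$ ($T{\left(w,a \right)} = 8 \left(6 + 2 i\right) = 48 + 16 i$)
$I{\left(X \right)} = -220$ ($I{\left(X \right)} = \left(-5\right) 4 \cdot 11 = \left(-20\right) 11 = -220$)
$I{\left(T{\left(-16,8 \right)} \right)} + 1418084 = -220 + 1418084 = 1417864$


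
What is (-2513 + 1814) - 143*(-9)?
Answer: 588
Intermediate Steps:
(-2513 + 1814) - 143*(-9) = -699 + 1287 = 588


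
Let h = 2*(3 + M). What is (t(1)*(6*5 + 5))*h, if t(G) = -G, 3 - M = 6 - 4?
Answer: -280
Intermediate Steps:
M = 1 (M = 3 - (6 - 4) = 3 - 1*2 = 3 - 2 = 1)
h = 8 (h = 2*(3 + 1) = 2*4 = 8)
(t(1)*(6*5 + 5))*h = ((-1*1)*(6*5 + 5))*8 = -(30 + 5)*8 = -1*35*8 = -35*8 = -280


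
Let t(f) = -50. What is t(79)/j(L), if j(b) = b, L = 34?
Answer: -25/17 ≈ -1.4706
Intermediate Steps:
t(79)/j(L) = -50/34 = -50*1/34 = -25/17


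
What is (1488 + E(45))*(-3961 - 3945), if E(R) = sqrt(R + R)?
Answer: -11764128 - 23718*sqrt(10) ≈ -1.1839e+7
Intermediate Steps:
E(R) = sqrt(2)*sqrt(R) (E(R) = sqrt(2*R) = sqrt(2)*sqrt(R))
(1488 + E(45))*(-3961 - 3945) = (1488 + sqrt(2)*sqrt(45))*(-3961 - 3945) = (1488 + sqrt(2)*(3*sqrt(5)))*(-7906) = (1488 + 3*sqrt(10))*(-7906) = -11764128 - 23718*sqrt(10)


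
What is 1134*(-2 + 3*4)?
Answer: 11340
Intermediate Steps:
1134*(-2 + 3*4) = 1134*(-2 + 12) = 1134*10 = 11340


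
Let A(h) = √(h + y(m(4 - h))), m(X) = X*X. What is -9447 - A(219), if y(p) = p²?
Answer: -9447 - 2*√534187711 ≈ -55672.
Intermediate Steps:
m(X) = X²
A(h) = √(h + (4 - h)⁴) (A(h) = √(h + ((4 - h)²)²) = √(h + (4 - h)⁴))
-9447 - A(219) = -9447 - √(219 + (-4 + 219)⁴) = -9447 - √(219 + 215⁴) = -9447 - √(219 + 2136750625) = -9447 - √2136750844 = -9447 - 2*√534187711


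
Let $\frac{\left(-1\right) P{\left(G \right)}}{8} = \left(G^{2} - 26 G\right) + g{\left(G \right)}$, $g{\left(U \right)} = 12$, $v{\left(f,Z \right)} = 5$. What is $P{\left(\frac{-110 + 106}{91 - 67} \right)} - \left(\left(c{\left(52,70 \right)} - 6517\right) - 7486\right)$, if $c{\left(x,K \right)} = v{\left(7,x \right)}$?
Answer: $\frac{124804}{9} \approx 13867.0$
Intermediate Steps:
$c{\left(x,K \right)} = 5$
$P{\left(G \right)} = -96 - 8 G^{2} + 208 G$ ($P{\left(G \right)} = - 8 \left(\left(G^{2} - 26 G\right) + 12\right) = - 8 \left(12 + G^{2} - 26 G\right) = -96 - 8 G^{2} + 208 G$)
$P{\left(\frac{-110 + 106}{91 - 67} \right)} - \left(\left(c{\left(52,70 \right)} - 6517\right) - 7486\right) = \left(-96 - 8 \left(\frac{-110 + 106}{91 - 67}\right)^{2} + 208 \frac{-110 + 106}{91 - 67}\right) - \left(\left(5 - 6517\right) - 7486\right) = \left(-96 - 8 \left(- \frac{4}{24}\right)^{2} + 208 \left(- \frac{4}{24}\right)\right) - \left(-6512 - 7486\right) = \left(-96 - 8 \left(\left(-4\right) \frac{1}{24}\right)^{2} + 208 \left(\left(-4\right) \frac{1}{24}\right)\right) - -13998 = \left(-96 - 8 \left(- \frac{1}{6}\right)^{2} + 208 \left(- \frac{1}{6}\right)\right) + 13998 = \left(-96 - \frac{2}{9} - \frac{104}{3}\right) + 13998 = - \frac{1178}{9} + 13998 = \frac{124804}{9}$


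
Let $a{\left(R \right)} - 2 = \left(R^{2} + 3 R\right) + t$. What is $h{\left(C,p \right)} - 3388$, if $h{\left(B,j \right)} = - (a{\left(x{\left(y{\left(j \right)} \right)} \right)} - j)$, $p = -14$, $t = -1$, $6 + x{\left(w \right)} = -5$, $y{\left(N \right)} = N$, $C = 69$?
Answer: $-3491$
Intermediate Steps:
$x{\left(w \right)} = -11$ ($x{\left(w \right)} = -6 - 5 = -11$)
$a{\left(R \right)} = 1 + R^{2} + 3 R$ ($a{\left(R \right)} = 2 - \left(1 - R^{2} - 3 R\right) = 2 + \left(-1 + R^{2} + 3 R\right) = 1 + R^{2} + 3 R$)
$h{\left(B,j \right)} = -89 + j$ ($h{\left(B,j \right)} = - (\left(1 + \left(-11\right)^{2} + 3 \left(-11\right)\right) - j) = - (\left(1 + 121 - 33\right) - j) = - (89 - j) = -89 + j$)
$h{\left(C,p \right)} - 3388 = \left(-89 - 14\right) - 3388 = -103 - 3388 = -3491$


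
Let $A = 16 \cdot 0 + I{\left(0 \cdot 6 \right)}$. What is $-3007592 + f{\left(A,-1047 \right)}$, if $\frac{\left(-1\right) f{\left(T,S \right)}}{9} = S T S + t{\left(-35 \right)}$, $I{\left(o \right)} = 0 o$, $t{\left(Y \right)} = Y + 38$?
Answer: $-3007619$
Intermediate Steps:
$t{\left(Y \right)} = 38 + Y$
$I{\left(o \right)} = 0$
$A = 0$ ($A = 16 \cdot 0 + 0 = 0 + 0 = 0$)
$f{\left(T,S \right)} = -27 - 9 T S^{2}$ ($f{\left(T,S \right)} = - 9 \left(S T S + \left(38 - 35\right)\right) = - 9 \left(T S^{2} + 3\right) = - 9 \left(3 + T S^{2}\right) = -27 - 9 T S^{2}$)
$-3007592 + f{\left(A,-1047 \right)} = -3007592 - \left(27 + 0 \left(-1047\right)^{2}\right) = -3007592 - \left(27 + 0 \cdot 1096209\right) = -3007592 + \left(-27 + 0\right) = -3007592 - 27 = -3007619$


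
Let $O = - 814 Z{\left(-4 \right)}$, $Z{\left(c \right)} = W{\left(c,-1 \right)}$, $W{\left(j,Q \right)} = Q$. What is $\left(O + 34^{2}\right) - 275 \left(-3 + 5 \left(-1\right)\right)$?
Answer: $4170$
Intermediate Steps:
$Z{\left(c \right)} = -1$
$O = 814$ ($O = \left(-814\right) \left(-1\right) = 814$)
$\left(O + 34^{2}\right) - 275 \left(-3 + 5 \left(-1\right)\right) = \left(814 + 34^{2}\right) - 275 \left(-3 + 5 \left(-1\right)\right) = \left(814 + 1156\right) - 275 \left(-3 - 5\right) = 1970 - -2200 = 1970 + 2200 = 4170$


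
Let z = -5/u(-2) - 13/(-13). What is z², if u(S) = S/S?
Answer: 16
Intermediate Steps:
u(S) = 1
z = -4 (z = -5/1 - 13/(-13) = -5*1 - 13*(-1/13) = -5 + 1 = -4)
z² = (-4)² = 16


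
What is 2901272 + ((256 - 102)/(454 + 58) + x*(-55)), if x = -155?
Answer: 744908109/256 ≈ 2.9098e+6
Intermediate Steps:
2901272 + ((256 - 102)/(454 + 58) + x*(-55)) = 2901272 + ((256 - 102)/(454 + 58) - 155*(-55)) = 2901272 + (154/512 + 8525) = 2901272 + (154*(1/512) + 8525) = 2901272 + (77/256 + 8525) = 2901272 + 2182477/256 = 744908109/256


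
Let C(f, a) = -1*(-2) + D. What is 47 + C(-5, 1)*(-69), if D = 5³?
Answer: -8716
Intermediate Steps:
D = 125
C(f, a) = 127 (C(f, a) = -1*(-2) + 125 = 2 + 125 = 127)
47 + C(-5, 1)*(-69) = 47 + 127*(-69) = 47 - 8763 = -8716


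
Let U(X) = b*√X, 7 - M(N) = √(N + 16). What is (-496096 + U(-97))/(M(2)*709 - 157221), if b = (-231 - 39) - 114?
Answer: 37767292384/11586725153 - 527598096*√2/11586725153 - 408384*I*√194/11586725153 + 29233536*I*√97/11586725153 ≈ 3.1951 + 0.024358*I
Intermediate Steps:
b = -384 (b = -270 - 114 = -384)
M(N) = 7 - √(16 + N) (M(N) = 7 - √(N + 16) = 7 - √(16 + N))
U(X) = -384*√X
(-496096 + U(-97))/(M(2)*709 - 157221) = (-496096 - 384*I*√97)/((7 - √(16 + 2))*709 - 157221) = (-496096 - 384*I*√97)/((7 - √18)*709 - 157221) = (-496096 - 384*I*√97)/((7 - 3*√2)*709 - 157221) = (-496096 - 384*I*√97)/((4963 - 2127*√2) - 157221) = (-496096 - 384*I*√97)/(-152258 - 2127*√2)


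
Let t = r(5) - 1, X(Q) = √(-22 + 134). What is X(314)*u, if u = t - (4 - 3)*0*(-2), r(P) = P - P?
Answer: -4*√7 ≈ -10.583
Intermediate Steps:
r(P) = 0
X(Q) = 4*√7 (X(Q) = √112 = 4*√7)
t = -1 (t = 0 - 1 = -1)
u = -1 (u = -1 - (4 - 3)*0*(-2) = -1 - 0 = -1 - 1*0 = -1 + 0 = -1)
X(314)*u = (4*√7)*(-1) = -4*√7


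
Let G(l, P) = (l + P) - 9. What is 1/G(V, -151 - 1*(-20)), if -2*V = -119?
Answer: -2/161 ≈ -0.012422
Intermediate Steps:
V = 119/2 (V = -½*(-119) = 119/2 ≈ 59.500)
G(l, P) = -9 + P + l (G(l, P) = (P + l) - 9 = -9 + P + l)
1/G(V, -151 - 1*(-20)) = 1/(-9 + (-151 - 1*(-20)) + 119/2) = 1/(-9 + (-151 + 20) + 119/2) = 1/(-9 - 131 + 119/2) = 1/(-161/2) = -2/161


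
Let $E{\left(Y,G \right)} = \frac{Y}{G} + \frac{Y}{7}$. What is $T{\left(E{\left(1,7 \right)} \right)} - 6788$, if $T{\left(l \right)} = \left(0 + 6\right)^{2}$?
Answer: $-6752$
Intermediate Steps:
$E{\left(Y,G \right)} = \frac{Y}{7} + \frac{Y}{G}$ ($E{\left(Y,G \right)} = \frac{Y}{G} + Y \frac{1}{7} = \frac{Y}{G} + \frac{Y}{7} = \frac{Y}{7} + \frac{Y}{G}$)
$T{\left(l \right)} = 36$ ($T{\left(l \right)} = 6^{2} = 36$)
$T{\left(E{\left(1,7 \right)} \right)} - 6788 = 36 - 6788 = -6752$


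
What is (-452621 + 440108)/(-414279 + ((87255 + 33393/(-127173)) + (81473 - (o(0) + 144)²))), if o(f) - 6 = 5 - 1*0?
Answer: 176812861/3809202449 ≈ 0.046417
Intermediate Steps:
o(f) = 11 (o(f) = 6 + (5 - 1*0) = 6 + (5 + 0) = 6 + 5 = 11)
(-452621 + 440108)/(-414279 + ((87255 + 33393/(-127173)) + (81473 - (o(0) + 144)²))) = (-452621 + 440108)/(-414279 + ((87255 + 33393/(-127173)) + (81473 - (11 + 144)²))) = -12513/(-414279 + ((87255 + 33393*(-1/127173)) + (81473 - 1*155²))) = -12513/(-414279 + ((87255 - 11131/42391) + (81473 - 1*24025))) = -12513/(-414279 + (3698815574/42391 + (81473 - 24025))) = -12513/(-414279 + (3698815574/42391 + 57448)) = -12513/(-414279 + 6134093742/42391) = -12513/(-11427607347/42391) = -12513*(-42391/11427607347) = 176812861/3809202449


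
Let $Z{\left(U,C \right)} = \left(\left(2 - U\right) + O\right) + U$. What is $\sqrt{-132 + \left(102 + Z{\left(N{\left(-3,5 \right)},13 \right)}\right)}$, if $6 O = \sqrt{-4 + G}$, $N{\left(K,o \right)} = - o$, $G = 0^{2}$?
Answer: $\frac{\sqrt{-252 + 3 i}}{3} \approx 0.031496 + 5.2916 i$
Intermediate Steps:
$G = 0$
$O = \frac{i}{3}$ ($O = \frac{\sqrt{-4 + 0}}{6} = \frac{\sqrt{-4}}{6} = \frac{2 i}{6} = \frac{i}{3} \approx 0.33333 i$)
$Z{\left(U,C \right)} = 2 + \frac{i}{3}$ ($Z{\left(U,C \right)} = \left(\left(2 - U\right) + \frac{i}{3}\right) + U = \left(2 - U + \frac{i}{3}\right) + U = 2 + \frac{i}{3}$)
$\sqrt{-132 + \left(102 + Z{\left(N{\left(-3,5 \right)},13 \right)}\right)} = \sqrt{-132 + \left(102 + \left(2 + \frac{i}{3}\right)\right)} = \sqrt{-132 + \left(104 + \frac{i}{3}\right)} = \sqrt{-28 + \frac{i}{3}}$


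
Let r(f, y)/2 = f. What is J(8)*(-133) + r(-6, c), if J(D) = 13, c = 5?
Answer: -1741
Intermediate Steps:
r(f, y) = 2*f
J(8)*(-133) + r(-6, c) = 13*(-133) + 2*(-6) = -1729 - 12 = -1741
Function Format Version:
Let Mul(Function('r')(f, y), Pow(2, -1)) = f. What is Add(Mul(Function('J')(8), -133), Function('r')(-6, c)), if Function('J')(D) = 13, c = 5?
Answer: -1741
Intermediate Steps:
Function('r')(f, y) = Mul(2, f)
Add(Mul(Function('J')(8), -133), Function('r')(-6, c)) = Add(Mul(13, -133), Mul(2, -6)) = Add(-1729, -12) = -1741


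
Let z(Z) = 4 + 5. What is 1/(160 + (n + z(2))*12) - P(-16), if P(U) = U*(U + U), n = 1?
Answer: -143359/280 ≈ -512.00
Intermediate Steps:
z(Z) = 9
P(U) = 2*U**2 (P(U) = U*(2*U) = 2*U**2)
1/(160 + (n + z(2))*12) - P(-16) = 1/(160 + (1 + 9)*12) - 2*(-16)**2 = 1/(160 + 10*12) - 2*256 = 1/(160 + 120) - 1*512 = 1/280 - 512 = -143359/280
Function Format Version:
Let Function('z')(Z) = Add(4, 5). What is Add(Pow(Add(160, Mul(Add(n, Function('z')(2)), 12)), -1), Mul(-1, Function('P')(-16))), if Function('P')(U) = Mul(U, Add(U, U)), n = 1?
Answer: Rational(-143359, 280) ≈ -512.00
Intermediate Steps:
Function('z')(Z) = 9
Function('P')(U) = Mul(2, Pow(U, 2)) (Function('P')(U) = Mul(U, Mul(2, U)) = Mul(2, Pow(U, 2)))
Add(Pow(Add(160, Mul(Add(n, Function('z')(2)), 12)), -1), Mul(-1, Function('P')(-16))) = Add(Pow(Add(160, Mul(Add(1, 9), 12)), -1), Mul(-1, Mul(2, Pow(-16, 2)))) = Add(Pow(Add(160, Mul(10, 12)), -1), Mul(-1, Mul(2, 256))) = Add(Pow(Add(160, 120), -1), Mul(-1, 512)) = Add(Pow(280, -1), -512) = Add(Rational(1, 280), -512) = Rational(-143359, 280)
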